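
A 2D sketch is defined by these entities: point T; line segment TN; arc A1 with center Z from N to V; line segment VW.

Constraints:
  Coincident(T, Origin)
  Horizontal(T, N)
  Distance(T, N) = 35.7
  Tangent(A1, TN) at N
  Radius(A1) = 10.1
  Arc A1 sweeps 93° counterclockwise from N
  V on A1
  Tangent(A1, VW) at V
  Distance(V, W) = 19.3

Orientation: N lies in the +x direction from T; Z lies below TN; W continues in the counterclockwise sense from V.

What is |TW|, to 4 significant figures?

40.04

T is at the origin; T and N share the same y with |TN| = 35.7 and N on the +x side, so N = (35.70, 0.000). A1 meets TN tangentially, so ZN is at right angles to TN, so Z = N + (0, -10.1) = (35.70, -10.10). On A1, N sits at bearing 90° from Z; a 93° counterclockwise sweep puts V at bearing 183°, so V = Z + 10.1·(cos 183°, sin 183°) = (25.61, -10.63). Since A1 is tangent to VW there, ZV ⟂ VW, so VW runs along (−sin 183°, cos 183°); with |VW| = 19.3, W = (26.62, -29.90). Then |TW| = |W − T| = 40.04.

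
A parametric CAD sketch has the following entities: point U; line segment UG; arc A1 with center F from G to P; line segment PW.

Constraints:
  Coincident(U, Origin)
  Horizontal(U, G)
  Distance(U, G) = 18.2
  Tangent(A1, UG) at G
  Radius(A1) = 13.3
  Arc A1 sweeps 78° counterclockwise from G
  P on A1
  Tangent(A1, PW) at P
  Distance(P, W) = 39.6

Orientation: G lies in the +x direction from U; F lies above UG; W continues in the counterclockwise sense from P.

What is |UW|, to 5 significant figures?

63.113

U is at the origin; U and G share the same y with |UG| = 18.2 and G on the +x side, so G = (18.200, 0.0000). Since A1 is tangent to UG there, FG ⟂ UG, so F = G + (0, 13.3) = (18.200, 13.300). On A1, G sits at bearing -90° from F; a 78° counterclockwise sweep puts P at bearing -12°, so P = F + 13.3·(cos -12°, sin -12°) = (31.209, 10.535). The tangent condition forces FP to be normal to PW, so PW runs along (−sin -12°, cos -12°); with |PW| = 39.6, W = (39.443, 49.269). Then |UW| = |W − U| = 63.113.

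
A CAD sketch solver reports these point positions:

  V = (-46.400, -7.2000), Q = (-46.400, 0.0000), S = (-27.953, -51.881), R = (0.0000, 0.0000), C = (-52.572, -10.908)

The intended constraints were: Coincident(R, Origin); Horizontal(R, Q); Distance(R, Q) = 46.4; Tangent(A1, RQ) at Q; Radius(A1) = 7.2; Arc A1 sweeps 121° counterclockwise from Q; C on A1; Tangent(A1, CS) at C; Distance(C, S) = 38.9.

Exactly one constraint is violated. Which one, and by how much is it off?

Distance(C, S) = 38.9 — off by 8.90.

R = (0.00, 0.00) ✓; R.y = 0.00, Q.y = 0.00 ✓; |RQ| = 46.40 ✓; ∠(VQ, QR) = 90.00° ✓; |VQ| = 7.200 ✓; bearing(V→C) − bearing(V→Q) = 121.0° ✓; |VC| = 7.200 ✓; ∠(VC, CS) = 90.00° ✓; |CS| = 47.80 ✗.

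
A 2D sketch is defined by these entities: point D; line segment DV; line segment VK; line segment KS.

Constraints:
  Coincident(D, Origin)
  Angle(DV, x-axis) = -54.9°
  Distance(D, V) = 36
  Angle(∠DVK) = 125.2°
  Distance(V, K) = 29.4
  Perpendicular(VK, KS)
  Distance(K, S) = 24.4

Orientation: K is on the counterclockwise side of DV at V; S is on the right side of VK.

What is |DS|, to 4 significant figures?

73.56

∠DVK = 125.2°, so VK runs at -54.9° + (180° − 125.2°) = -0.1000° from the x-axis; with |VK| = 29.4, K = V + 29.4·(cos -0.1000°, sin -0.1000°) = (50.10, -29.50). VK ⟂ KS; with |KS| = 24.4 on the right of VK, S = K + 24.4·(-0.001745, -1.000) = (50.06, -53.90). Then |DS| = |S − D| = 73.56.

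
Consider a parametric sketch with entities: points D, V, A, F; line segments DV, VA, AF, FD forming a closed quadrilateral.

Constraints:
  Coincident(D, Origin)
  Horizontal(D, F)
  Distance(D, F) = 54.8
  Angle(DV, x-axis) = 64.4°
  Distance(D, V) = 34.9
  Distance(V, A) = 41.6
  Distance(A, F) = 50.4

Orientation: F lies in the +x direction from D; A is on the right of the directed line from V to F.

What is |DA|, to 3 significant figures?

10.3

Checks: DV at 64.40° ✓; |VA| = 41.60 ✓; |AF| = 50.40 ✓.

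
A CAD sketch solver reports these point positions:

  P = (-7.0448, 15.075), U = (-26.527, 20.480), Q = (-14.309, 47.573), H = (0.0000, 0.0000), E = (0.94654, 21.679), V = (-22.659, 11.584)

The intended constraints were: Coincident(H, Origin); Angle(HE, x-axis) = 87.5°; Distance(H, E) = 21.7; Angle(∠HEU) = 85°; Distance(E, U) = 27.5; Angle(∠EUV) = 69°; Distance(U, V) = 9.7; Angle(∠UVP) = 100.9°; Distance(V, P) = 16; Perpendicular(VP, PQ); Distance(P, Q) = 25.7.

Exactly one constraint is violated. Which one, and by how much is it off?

Distance(P, Q) = 25.7 — off by 7.60.

H = (0.00, 0.00) ✓; HE at 87.50° ✓; |HE| = 21.70 ✓; ∠HEU = 85.00° ✓; |EU| = 27.50 ✓; ∠EUV = 69.00° ✓; |UV| = 9.701 ✓; ∠UVP = 100.9° ✓; |VP| = 16.00 ✓; ∠(VP, PQ) = 90.00° ✓; |PQ| = 33.30 ✗.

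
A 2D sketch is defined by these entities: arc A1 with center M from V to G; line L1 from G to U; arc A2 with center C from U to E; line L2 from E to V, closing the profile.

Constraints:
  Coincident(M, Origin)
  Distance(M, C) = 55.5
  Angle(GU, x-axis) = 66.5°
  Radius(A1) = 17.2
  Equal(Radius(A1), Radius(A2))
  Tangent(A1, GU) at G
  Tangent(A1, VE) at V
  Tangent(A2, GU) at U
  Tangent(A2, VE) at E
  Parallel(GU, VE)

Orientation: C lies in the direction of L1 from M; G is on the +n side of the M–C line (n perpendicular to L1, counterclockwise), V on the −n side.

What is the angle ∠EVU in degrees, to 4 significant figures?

31.79°

The slot axis is L1's direction at 66.5°, so u = (cos 66.5°, sin 66.5°) = (0.3987, 0.9171) and n = (−sin 66.5°, cos 66.5°) = (-0.9171, 0.3987). M is at the origin and C lies 55.5 along u from M, so C = 55.5·u = (22.13, 50.90). Tangency of A1 to both parallel lines with radius 17.2 puts G and V at M ± 17.2·n: G = (-15.77, 6.858), V = (15.77, -6.858). Equal radii place U and E the same way about C: U = C + 17.2·n = (6.357, 57.76), E = C − 17.2·n = (37.90, 44.04). Then cos ∠EVU = VE·VU / (|VE||VU|), giving 31.79°.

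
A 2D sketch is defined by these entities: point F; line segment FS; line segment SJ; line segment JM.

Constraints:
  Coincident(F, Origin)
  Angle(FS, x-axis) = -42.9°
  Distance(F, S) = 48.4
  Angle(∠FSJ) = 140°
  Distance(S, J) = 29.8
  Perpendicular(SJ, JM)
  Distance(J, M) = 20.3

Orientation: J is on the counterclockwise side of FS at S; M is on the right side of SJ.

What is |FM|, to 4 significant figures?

84.35

∠FSJ = 140.0°, so SJ runs at -42.9° + (180° − 140.0°) = -2.900° from the x-axis; with |SJ| = 29.8, J = S + 29.8·(cos -2.900°, sin -2.900°) = (65.22, -34.45). SJ is perpendicular to JM; with |JM| = 20.3 on the right of SJ, M = J + 20.3·(-0.05059, -0.9987) = (64.19, -54.73). Then |FM| = |M − F| = 84.35.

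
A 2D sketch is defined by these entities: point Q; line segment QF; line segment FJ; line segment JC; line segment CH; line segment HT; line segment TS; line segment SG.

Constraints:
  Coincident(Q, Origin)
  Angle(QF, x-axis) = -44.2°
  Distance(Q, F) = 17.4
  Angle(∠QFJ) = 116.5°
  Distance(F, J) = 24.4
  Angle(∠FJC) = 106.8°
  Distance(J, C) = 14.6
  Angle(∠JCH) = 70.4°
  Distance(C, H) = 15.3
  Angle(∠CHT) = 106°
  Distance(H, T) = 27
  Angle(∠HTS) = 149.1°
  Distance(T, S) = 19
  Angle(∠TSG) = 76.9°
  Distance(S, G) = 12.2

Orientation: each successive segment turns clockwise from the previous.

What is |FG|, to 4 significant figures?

34.20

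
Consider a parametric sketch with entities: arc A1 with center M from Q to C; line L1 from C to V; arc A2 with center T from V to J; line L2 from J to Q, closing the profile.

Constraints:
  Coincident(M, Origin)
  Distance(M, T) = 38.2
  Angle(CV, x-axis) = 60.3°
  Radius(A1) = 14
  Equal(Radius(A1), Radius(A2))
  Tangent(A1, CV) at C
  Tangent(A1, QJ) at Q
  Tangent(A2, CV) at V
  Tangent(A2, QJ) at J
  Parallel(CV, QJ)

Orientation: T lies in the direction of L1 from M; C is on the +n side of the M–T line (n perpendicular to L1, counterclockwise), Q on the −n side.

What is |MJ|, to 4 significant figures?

40.68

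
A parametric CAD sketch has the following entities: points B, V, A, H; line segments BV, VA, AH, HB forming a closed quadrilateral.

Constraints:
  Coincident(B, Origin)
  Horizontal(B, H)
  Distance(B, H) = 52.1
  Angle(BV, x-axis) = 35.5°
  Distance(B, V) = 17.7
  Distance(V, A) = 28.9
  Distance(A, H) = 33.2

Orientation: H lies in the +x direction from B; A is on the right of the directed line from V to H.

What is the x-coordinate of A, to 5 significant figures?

23.646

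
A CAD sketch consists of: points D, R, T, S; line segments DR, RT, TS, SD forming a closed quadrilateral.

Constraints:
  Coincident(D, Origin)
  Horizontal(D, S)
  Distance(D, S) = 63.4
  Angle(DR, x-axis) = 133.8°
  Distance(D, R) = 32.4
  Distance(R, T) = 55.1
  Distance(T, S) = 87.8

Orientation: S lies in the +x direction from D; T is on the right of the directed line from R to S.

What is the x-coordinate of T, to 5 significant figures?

-18.525

Checks: |RT| = 55.10 ✓; |TS| = 87.80 ✓.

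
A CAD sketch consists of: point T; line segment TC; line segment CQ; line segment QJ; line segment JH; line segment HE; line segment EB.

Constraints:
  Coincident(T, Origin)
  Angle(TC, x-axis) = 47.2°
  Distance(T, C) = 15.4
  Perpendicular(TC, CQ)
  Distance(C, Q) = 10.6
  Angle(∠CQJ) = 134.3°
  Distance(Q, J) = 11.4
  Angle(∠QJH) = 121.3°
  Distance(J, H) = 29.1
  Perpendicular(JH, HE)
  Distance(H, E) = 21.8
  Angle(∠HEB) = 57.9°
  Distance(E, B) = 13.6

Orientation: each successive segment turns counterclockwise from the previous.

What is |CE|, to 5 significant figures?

32.436

∠QJH = 121.3° gives JH at -118.40° from the x-axis; with |JH| = 29.1, H = (-22.540, -7.6730). The perpendicularity gives HE at right angles to JH, so HE runs at -28.400°; with |HE| = 21.8, E = (-3.3639, -18.042). Then |CE| = |E − C| = 32.436.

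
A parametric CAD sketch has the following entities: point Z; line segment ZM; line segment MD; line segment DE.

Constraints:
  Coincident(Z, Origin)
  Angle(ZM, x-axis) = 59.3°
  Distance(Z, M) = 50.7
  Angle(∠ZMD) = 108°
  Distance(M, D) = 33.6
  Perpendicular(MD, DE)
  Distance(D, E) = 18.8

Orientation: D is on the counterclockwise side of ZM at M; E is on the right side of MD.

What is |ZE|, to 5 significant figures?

83.179

Z is at the origin; ZM runs at 59.3° with length 50.7, so M = 50.7·(cos 59.3°, sin 59.3°) = (25.885, 43.595). ∠ZMD = 108.0°, so MD runs at 59.3° + (180° − 108.0°) = 131.30° from the x-axis; with |MD| = 33.6, D = M + 33.6·(cos 131.30°, sin 131.30°) = (3.7085, 68.837). The perpendicularity gives DE at right angles to MD; with |DE| = 18.8 on the right of MD, E = D + 18.8·(0.75126, 0.66000) = (17.832, 81.245). Then |ZE| = |E − Z| = 83.179.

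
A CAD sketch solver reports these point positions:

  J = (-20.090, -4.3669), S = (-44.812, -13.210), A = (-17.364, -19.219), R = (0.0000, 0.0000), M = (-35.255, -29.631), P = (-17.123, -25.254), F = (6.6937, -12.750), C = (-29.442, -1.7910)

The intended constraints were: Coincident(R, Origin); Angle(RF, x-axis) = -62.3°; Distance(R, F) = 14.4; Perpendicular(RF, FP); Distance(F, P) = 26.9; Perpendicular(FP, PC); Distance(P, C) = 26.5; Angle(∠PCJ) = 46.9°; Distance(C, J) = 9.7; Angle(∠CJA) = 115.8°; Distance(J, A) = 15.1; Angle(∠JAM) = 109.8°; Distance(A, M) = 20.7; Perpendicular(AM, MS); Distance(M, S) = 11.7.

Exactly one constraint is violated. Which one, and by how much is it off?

Distance(M, S) = 11.7 — off by 7.30.

R = (0.00, 0.00) ✓; RF at -62.30° ✓; |RF| = 14.40 ✓; ∠(RF, FP) = 90.00° ✓; |FP| = 26.90 ✓; ∠(FP, PC) = 90.00° ✓; |PC| = 26.50 ✓; ∠PCJ = 46.90° ✓; |CJ| = 9.700 ✓; ∠CJA = 115.8° ✓; |JA| = 15.10 ✓; ∠JAM = 109.8° ✓; |AM| = 20.70 ✓; ∠(AM, MS) = 90.00° ✓; |MS| = 19.00 ✗.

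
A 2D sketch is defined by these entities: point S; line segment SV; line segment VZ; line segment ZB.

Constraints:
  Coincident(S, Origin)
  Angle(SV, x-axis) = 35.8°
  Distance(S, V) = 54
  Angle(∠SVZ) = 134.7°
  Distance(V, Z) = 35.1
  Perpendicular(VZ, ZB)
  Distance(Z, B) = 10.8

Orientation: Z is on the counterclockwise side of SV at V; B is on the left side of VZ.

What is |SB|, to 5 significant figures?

78.115

∠SVZ = 134.7°, so VZ runs at 35.8° + (180° − 134.7°) = 81.100° from the x-axis; with |VZ| = 35.1, Z = V + 35.1·(cos 81.100°, sin 81.100°) = (49.228, 66.265). VZ ⟂ ZB; with |ZB| = 10.8 on the left of VZ, B = Z + 10.8·(-0.98796, 0.15471) = (38.558, 67.936). Then |SB| = |B − S| = 78.115.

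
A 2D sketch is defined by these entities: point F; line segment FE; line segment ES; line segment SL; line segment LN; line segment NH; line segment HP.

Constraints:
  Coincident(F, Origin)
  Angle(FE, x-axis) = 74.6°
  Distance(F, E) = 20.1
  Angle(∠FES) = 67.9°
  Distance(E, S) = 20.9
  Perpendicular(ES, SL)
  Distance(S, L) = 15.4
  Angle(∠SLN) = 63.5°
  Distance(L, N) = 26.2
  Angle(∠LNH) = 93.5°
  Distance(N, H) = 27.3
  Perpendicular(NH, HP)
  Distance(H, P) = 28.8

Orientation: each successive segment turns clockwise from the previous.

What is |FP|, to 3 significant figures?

39.5

F is at the origin; FE runs at 74.6° with length 20.1, so E = (5.34, 19.4). ∠FES = 67.9° gives ES at -37.5° from the x-axis; with |ES| = 20.9, S = (21.9, 6.66). ES ⟂ SL, so SL runs at -128°; with |SL| = 15.4, L = (12.5, -5.56). ∠SLN = 63.5° gives LN at 116° from the x-axis; with |LN| = 26.2, N = (1.06, 18.0). ∠LNH = 93.5° gives NH at 29.5° from the x-axis; with |NH| = 27.3, H = (24.8, 31.4). NH is perpendicular to HP, so HP runs at -60.5°; with |HP| = 28.8, P = (39.0, 6.36). Then |FP| = |P − F| = 39.5.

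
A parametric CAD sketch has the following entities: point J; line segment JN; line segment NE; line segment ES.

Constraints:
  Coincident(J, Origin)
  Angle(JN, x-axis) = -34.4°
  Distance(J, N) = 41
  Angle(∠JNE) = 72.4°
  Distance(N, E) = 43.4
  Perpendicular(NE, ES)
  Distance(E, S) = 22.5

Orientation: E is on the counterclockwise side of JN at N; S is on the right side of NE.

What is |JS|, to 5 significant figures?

68.945

J is at the origin; JN runs at -34.4° with length 41.0, so N = 41.0·(cos -34.4°, sin -34.4°) = (33.830, -23.164). ∠JNE = 72.4°, so NE runs at -34.4° + (180° − 72.4°) = 73.200° from the x-axis; with |NE| = 43.4, E = N + 43.4·(cos 73.200°, sin 73.200°) = (46.374, 18.384). NE is perpendicular to ES; with |ES| = 22.5 on the right of NE, S = E + 22.5·(0.95732, -0.28903) = (67.913, 11.881). Then |JS| = |S − J| = 68.945.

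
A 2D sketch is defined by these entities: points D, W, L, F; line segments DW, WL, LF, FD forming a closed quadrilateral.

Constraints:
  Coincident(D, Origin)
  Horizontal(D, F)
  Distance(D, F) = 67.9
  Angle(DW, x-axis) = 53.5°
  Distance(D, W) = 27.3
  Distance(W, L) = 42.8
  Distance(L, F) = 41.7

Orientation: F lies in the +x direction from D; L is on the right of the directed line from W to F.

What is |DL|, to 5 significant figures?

35.615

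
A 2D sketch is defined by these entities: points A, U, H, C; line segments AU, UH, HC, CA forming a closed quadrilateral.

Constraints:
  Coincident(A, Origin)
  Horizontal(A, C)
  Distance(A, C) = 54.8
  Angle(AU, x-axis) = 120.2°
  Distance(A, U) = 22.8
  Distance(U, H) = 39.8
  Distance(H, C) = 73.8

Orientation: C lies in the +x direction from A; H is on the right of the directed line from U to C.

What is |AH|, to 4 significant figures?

25.64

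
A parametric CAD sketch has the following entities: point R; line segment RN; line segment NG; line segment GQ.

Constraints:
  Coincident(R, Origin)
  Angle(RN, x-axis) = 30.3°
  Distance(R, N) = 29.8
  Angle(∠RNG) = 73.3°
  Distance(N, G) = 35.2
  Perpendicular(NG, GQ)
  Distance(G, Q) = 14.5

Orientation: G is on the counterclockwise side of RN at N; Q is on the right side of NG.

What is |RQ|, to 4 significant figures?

50.62

∠RNG = 73.3°, so NG runs at 30.3° + (180° − 73.3°) = 137.0° from the x-axis; with |NG| = 35.2, G = N + 35.2·(cos 137.0°, sin 137.0°) = (-0.01446, 39.04). NG is perpendicular to GQ; with |GQ| = 14.5 on the right of NG, Q = G + 14.5·(0.6820, 0.7314) = (9.875, 49.65). Then |RQ| = |Q − R| = 50.62.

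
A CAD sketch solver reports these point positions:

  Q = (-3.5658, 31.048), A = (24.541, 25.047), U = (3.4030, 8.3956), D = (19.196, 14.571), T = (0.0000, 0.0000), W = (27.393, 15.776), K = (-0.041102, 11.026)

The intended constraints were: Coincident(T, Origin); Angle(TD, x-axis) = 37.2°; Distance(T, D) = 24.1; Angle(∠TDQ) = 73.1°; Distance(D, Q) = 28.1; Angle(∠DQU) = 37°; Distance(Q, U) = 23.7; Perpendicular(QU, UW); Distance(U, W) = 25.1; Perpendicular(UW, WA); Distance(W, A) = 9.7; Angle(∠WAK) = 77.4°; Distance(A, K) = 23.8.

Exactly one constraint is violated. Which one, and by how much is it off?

Distance(A, K) = 23.8 — off by 4.50.

T = (0.00, 0.00) ✓; TD at 37.20° ✓; |TD| = 24.10 ✓; ∠TDQ = 73.10° ✓; |DQ| = 28.10 ✓; ∠DQU = 37.00° ✓; |QU| = 23.70 ✓; ∠(QU, UW) = 90.00° ✓; |UW| = 25.10 ✓; ∠(UW, WA) = 90.00° ✓; |WA| = 9.700 ✓; ∠WAK = 77.40° ✓; |AK| = 28.30 ✗.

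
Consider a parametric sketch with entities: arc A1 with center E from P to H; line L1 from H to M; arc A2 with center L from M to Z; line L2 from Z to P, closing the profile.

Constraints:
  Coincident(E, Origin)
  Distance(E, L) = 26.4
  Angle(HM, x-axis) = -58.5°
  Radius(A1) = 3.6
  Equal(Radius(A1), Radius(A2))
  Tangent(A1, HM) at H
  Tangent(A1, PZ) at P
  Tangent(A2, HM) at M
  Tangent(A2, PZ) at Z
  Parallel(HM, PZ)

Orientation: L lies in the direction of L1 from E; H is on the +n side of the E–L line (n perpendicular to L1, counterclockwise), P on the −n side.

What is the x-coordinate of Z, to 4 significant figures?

10.72

The slot axis is L1's direction at -58.5°, so u = (cos -58.5°, sin -58.5°) = (0.5225, -0.8526) and n = (−sin -58.5°, cos -58.5°) = (0.8526, 0.5225). E is at the origin and L lies 26.4 along u from E, so L = 26.4·u = (13.79, -22.51). Tangency of A1 to both parallel lines with radius 3.6 puts H and P at E ± 3.6·n: H = (3.070, 1.881), P = (-3.070, -1.881). Equal radii place M and Z the same way about L: M = L + 3.6·n = (16.86, -20.63), Z = L − 3.6·n = (10.72, -24.39). So Z.x = 10.72.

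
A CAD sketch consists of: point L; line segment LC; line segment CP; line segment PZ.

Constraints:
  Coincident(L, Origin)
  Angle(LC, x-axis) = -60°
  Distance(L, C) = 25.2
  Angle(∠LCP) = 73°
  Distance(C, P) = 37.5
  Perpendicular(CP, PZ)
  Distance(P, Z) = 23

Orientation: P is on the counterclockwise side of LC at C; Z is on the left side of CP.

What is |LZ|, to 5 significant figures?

30.152

L is at the origin; LC runs at -60.0° with length 25.2, so C = 25.2·(cos -60.0°, sin -60.0°) = (12.600, -21.824). ∠LCP = 73.0°, so CP runs at -60.0° + (180° − 73.0°) = 47.000° from the x-axis; with |CP| = 37.5, P = C + 37.5·(cos 47.000°, sin 47.000°) = (38.175, 5.6019). CP ⟂ PZ; with |PZ| = 23.0 on the left of CP, Z = P + 23.0·(-0.73135, 0.68200) = (21.354, 21.288). Then |LZ| = |Z − L| = 30.152.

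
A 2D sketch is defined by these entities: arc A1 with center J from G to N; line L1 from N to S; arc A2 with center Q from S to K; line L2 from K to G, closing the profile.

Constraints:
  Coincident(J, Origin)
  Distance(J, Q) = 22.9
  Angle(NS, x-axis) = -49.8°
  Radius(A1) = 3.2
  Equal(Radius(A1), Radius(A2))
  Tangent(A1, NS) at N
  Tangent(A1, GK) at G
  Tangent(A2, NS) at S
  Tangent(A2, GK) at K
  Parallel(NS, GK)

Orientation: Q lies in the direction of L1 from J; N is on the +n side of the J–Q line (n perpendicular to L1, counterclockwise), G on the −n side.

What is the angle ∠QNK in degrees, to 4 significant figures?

7.660°

The slot axis is L1's direction at -49.8°, so u = (cos -49.8°, sin -49.8°) = (0.6455, -0.7638) and n = (−sin -49.8°, cos -49.8°) = (0.7638, 0.6455). J is at the origin and Q lies 22.9 along u from J, so Q = 22.9·u = (14.78, -17.49). Tangency of A1 to both parallel lines with radius 3.2 puts N and G at J ± 3.2·n: N = (2.444, 2.065), G = (-2.444, -2.065). Equal radii place S and K the same way about Q: S = Q + 3.2·n = (17.23, -15.43), K = Q − 3.2·n = (12.34, -19.56). Then cos ∠QNK = NQ·NK / (|NQ||NK|), giving 7.660°.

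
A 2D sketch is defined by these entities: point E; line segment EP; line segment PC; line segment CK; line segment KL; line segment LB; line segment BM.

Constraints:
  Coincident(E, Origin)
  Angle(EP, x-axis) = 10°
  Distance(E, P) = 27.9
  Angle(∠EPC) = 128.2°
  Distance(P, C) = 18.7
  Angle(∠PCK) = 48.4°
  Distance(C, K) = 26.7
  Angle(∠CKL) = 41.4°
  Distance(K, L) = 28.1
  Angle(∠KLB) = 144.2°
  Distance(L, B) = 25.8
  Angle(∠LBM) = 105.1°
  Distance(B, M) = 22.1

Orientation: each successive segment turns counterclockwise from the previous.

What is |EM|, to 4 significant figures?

69.16

∠KLB = 144.2° gives LB at 7.800° from the x-axis; with |LB| = 25.8, B = (60.71, 5.447). ∠LBM = 105.1° gives BM at 82.70° from the x-axis; with |BM| = 22.1, M = (63.52, 27.37). Then |EM| = |M − E| = 69.16.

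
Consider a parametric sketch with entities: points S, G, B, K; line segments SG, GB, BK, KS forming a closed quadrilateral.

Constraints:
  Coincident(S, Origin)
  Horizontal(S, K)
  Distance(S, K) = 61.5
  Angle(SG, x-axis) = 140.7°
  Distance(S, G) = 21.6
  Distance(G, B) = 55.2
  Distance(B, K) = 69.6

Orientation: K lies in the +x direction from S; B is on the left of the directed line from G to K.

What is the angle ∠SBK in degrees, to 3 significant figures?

56.5°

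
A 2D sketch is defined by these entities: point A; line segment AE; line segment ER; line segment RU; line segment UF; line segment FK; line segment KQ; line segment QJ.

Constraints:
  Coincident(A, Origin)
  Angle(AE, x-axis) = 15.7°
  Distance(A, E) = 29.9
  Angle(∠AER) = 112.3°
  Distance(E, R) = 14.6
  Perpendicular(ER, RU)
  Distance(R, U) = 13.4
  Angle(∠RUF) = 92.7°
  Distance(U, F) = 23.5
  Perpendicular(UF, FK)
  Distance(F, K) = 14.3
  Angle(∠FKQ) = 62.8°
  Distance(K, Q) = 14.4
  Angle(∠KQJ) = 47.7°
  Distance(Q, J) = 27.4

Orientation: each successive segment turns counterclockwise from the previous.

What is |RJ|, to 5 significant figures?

40.014

A is at the origin; AE runs at 15.7° with length 29.9, so E = (28.784, 8.0910). ∠AER = 112.3° gives ER at 83.400° from the x-axis; with |ER| = 14.6, R = (30.463, 22.594). The perpendicularity gives RU at right angles to ER, so RU runs at 173.40°; with |RU| = 13.4, U = (17.151, 24.134). ∠RUF = 92.7° gives UF at -99.300° from the x-axis; with |UF| = 23.5, F = (13.354, 0.94324). The perpendicularity gives FK at right angles to UF, so FK runs at -9.3000°; with |FK| = 14.3, K = (27.466, -1.3677). ∠FKQ = 62.8° gives KQ at 107.90° from the x-axis; with |KQ| = 14.4, Q = (23.040, 12.335). ∠KQJ = 47.7° gives QJ at -119.80° from the x-axis; with |QJ| = 27.4, J = (9.4227, -11.442). Then |RJ| = |J − R| = 40.014.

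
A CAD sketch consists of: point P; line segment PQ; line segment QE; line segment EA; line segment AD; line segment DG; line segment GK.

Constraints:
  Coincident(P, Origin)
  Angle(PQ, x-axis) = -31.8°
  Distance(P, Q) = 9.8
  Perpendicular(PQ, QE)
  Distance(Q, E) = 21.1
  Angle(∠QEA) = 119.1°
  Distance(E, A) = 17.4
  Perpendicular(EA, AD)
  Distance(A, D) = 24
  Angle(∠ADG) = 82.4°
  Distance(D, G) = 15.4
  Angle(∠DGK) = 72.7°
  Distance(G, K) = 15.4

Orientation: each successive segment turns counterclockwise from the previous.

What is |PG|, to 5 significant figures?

4.0293

P is at the origin; PQ runs at -31.8° with length 9.8, so Q = (8.3289, -5.1642). PQ ⟂ QE, so QE runs at 58.200°; with |QE| = 21.1, E = (19.448, 12.769). ∠QEA = 119.1° gives EA at 119.10° from the x-axis; with |EA| = 17.4, A = (10.985, 27.972). EA is perpendicular to AD, so AD runs at -150.90°; with |AD| = 24.0, D = (-9.9851, 16.300). ∠ADG = 82.4° gives DG at -53.300° from the x-axis; with |DG| = 15.4, G = (-0.78163, 3.9528). Then |PG| = |G − P| = 4.0293.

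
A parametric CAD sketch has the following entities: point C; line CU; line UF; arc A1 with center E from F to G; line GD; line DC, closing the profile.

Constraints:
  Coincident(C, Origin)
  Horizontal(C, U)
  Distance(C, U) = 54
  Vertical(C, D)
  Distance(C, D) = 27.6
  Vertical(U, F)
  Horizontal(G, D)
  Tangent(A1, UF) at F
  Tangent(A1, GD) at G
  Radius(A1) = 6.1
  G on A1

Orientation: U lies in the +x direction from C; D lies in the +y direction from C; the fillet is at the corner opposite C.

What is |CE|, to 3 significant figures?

52.5

C is at the origin; C and U share the same y with |CU| = 54.0 and U on the +x side, so U = (54.0, 0.00). C and D share the same x with |CD| = 27.6 and D on the +y side, so D = (0.00, 27.6). The virtual corner opposite C is at (54.0, 27.6). Tangency of A1 to UF means the radius EF is perpendicular to UF and tangency of A1 to GD means the radius EG is perpendicular to GD, with radius 6.1, so the center E sits 6.1 in from both sides at E = (47.9, 21.5). Then |CE| = |E − C| = 52.5.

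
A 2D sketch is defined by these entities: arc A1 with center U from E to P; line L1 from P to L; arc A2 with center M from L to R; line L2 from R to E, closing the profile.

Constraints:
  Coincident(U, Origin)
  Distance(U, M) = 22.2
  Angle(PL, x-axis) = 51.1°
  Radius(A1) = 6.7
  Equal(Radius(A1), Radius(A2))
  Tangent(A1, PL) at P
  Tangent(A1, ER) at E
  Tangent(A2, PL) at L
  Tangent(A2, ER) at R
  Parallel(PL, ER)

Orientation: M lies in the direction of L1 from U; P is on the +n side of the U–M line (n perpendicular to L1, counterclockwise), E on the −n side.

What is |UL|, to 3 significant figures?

23.2

The slot axis is L1's direction at 51.1°, so u = (cos 51.1°, sin 51.1°) = (0.628, 0.778) and n = (−sin 51.1°, cos 51.1°) = (-0.778, 0.628). U is at the origin and M lies 22.2 along u from U, so M = 22.2·u = (13.9, 17.3). Tangency of A1 to both parallel lines with radius 6.7 puts P and E at U ± 6.7·n: P = (-5.21, 4.21), E = (5.21, -4.21). Equal radii place L and R the same way about M: L = M + 6.7·n = (8.73, 21.5), R = M − 6.7·n = (19.2, 13.1). Then |UL| = |L − U| = 23.2.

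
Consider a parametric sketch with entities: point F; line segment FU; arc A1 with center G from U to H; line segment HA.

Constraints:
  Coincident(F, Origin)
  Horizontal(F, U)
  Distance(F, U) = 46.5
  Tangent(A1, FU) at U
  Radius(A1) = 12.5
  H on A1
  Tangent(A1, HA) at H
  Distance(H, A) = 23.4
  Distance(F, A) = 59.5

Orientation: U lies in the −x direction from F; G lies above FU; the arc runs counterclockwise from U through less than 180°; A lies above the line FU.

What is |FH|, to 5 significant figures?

39.370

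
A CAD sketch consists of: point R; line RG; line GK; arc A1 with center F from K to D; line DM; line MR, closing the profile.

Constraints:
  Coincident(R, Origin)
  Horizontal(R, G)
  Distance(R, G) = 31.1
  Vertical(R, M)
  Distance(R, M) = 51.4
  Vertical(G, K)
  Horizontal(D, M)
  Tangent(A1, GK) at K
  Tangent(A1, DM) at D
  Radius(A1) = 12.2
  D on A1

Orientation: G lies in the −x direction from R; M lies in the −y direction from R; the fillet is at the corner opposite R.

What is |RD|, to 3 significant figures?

54.8

R is at the origin; R and G share the same y with |RG| = 31.1 and G on the −x side, so G = (-31.1, 0.00). RM is vertical with |RM| = 51.4 and M on the −y side, so M = (0.00, -51.4). The virtual corner opposite R is at (-31.1, -51.4). Since A1 is tangent to GK there, FK ⟂ GK and the tangent condition forces FD to be normal to DM, with radius 12.2, so the center F sits 12.2 in from both sides at F = (-18.9, -39.2). That places the tangent points at K = (-31.1, -39.2) on GK and D = (-18.9, -51.4) on DM. Then |RD| = |D − R| = 54.8.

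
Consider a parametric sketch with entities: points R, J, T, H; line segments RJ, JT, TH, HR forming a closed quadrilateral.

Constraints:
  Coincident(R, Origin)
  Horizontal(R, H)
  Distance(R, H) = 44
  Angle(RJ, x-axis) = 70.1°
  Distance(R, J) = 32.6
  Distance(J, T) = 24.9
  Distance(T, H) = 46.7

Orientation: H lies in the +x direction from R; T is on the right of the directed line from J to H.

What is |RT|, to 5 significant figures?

9.4928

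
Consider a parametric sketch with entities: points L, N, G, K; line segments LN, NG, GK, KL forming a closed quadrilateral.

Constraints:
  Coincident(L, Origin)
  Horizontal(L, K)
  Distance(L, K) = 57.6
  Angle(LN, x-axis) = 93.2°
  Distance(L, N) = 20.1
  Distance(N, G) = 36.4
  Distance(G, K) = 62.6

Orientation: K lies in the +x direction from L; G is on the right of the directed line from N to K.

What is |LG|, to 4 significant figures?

16.54

L is at the origin; L and K share the same y with |LK| = 57.6 and K in +x, so K = (57.6, 0). LN runs at 93.2° with |LN| = 20.1, so N = (-1.122, 20.07). G is determined by |NG| = 36.4 and |GK| = 62.6 together: it lies at the intersection of circle(N, 36.4) and circle(K, 62.6). With |NK| = 62.06, the foot of the radical line on NK is 10.13 from N and the perpendicular offset is √(36.4² − 10.13²) = 34.96. Taking the right-of-NK solution: G = (-2.843, -16.29).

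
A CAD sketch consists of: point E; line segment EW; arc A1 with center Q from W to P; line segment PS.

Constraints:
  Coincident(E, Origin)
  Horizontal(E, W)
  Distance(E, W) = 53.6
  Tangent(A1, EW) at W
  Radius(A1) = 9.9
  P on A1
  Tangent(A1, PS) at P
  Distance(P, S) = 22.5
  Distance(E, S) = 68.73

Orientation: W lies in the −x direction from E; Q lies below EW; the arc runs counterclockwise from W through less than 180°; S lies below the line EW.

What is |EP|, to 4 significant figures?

64.40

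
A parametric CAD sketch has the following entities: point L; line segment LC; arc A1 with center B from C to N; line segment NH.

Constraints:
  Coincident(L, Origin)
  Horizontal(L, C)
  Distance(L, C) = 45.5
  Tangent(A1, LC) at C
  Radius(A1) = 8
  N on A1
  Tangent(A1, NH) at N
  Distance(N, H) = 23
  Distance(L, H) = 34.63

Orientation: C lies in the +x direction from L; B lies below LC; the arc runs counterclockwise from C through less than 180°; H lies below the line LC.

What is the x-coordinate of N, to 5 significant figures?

38.834

L is at the origin; LC is horizontal with |LC| = 45.5 and C on the +x side, so C = (45.500, 0.0000). Tangency of A1 to LC means the radius BC is perpendicular to LC, so B = C + (0, -8) = (45.500, -8.0000). Since BN ⟂ NH (tangency), |BH| = √(8.0² + 23.0²) = 24.352 regardless of where N sits on A1. So H lies on both circle(L, 34.63) and circle(B, 24.352); the below-LC intersection is H = (26.117, -22.741). N is the foot of the tangent from H: N = (38.834, -3.5766).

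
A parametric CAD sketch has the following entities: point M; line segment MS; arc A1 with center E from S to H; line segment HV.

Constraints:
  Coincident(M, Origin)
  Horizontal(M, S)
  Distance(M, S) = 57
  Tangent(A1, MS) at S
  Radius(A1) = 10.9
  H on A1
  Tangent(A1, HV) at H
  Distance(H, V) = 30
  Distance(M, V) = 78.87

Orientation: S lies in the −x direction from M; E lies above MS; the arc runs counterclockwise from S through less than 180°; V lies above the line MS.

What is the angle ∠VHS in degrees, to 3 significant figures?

116°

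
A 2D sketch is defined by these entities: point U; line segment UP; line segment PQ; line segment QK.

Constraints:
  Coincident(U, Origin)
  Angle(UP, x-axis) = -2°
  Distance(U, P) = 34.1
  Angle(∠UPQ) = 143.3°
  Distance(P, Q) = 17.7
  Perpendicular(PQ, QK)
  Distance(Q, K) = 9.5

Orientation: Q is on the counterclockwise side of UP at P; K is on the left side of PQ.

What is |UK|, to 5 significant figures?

46.336

U is at the origin; UP runs at -2.0° with length 34.1, so P = 34.1·(cos -2.0°, sin -2.0°) = (34.079, -1.1901). ∠UPQ = 143.3°, so PQ runs at -2.0° + (180° − 143.3°) = 34.700° from the x-axis; with |PQ| = 17.7, Q = P + 17.7·(cos 34.700°, sin 34.700°) = (48.631, 8.8862). The perpendicularity gives QK at right angles to PQ; with |QK| = 9.5 on the left of PQ, K = Q + 9.5·(-0.56928, 0.82214) = (43.223, 16.697). Then |UK| = |K − U| = 46.336.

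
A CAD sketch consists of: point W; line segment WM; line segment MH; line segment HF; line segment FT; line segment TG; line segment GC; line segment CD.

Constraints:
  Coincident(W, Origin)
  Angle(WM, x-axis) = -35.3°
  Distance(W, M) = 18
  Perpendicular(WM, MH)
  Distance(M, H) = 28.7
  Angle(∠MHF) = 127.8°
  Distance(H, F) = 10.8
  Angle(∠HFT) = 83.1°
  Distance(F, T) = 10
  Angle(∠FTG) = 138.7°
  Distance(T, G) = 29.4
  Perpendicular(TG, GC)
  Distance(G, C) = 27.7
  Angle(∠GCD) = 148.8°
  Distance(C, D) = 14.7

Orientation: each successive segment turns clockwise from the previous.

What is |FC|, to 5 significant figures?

42.518

W is at the origin; WM runs at -35.3° with length 18.0, so M = (14.690, -10.401). WM is perpendicular to MH, so MH runs at -125.30°; with |MH| = 28.7, H = (-1.8940, -33.825). ∠MHF = 127.8° gives HF at -177.50° from the x-axis; with |HF| = 10.8, F = (-12.684, -34.296). ∠HFT = 83.1° gives FT at 85.600° from the x-axis; with |FT| = 10.0, T = (-11.917, -24.325). ∠FTG = 138.7° gives TG at 44.300° from the x-axis; with |TG| = 29.4, G = (9.1248, -3.7917). The perpendicularity gives GC at right angles to TG, so GC runs at -45.700°; with |GC| = 27.7, C = (28.471, -23.616). Then |FC| = |C − F| = 42.518.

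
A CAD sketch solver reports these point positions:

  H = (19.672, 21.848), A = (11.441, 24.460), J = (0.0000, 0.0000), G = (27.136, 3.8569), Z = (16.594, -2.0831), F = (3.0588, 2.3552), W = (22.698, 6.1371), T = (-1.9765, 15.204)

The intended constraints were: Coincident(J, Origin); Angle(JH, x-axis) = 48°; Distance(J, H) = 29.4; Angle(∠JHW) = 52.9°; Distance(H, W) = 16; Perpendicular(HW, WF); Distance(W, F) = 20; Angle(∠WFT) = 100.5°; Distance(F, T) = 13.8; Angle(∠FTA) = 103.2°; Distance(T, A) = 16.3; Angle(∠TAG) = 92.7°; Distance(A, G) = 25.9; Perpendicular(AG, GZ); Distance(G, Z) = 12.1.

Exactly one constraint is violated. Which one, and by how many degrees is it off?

Perpendicular(AG, GZ) — off by 7.90°.

J = (0.00, 0.00) ✓; JH at 48.00° ✓; |JH| = 29.40 ✓; ∠JHW = 52.90° ✓; |HW| = 16.00 ✓; ∠(HW, WF) = 90.00° ✓; |WF| = 20.00 ✓; ∠WFT = 100.5° ✓; |FT| = 13.80 ✓; ∠FTA = 103.2° ✓; |TA| = 16.30 ✓; ∠TAG = 92.70° ✓; |AG| = 25.90 ✓; ∠(AG, GZ) = 97.90° ✗; |GZ| = 12.10 ✓.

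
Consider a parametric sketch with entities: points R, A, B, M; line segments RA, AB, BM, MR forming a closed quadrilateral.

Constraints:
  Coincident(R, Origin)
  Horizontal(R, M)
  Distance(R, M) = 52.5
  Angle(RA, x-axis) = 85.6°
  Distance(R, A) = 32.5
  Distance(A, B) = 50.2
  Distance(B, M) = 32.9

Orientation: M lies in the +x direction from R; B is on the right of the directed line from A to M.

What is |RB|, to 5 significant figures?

26.341

R is at the origin; RM is horizontal with |RM| = 52.5 and M in +x, so M = (52.5, 0). RA runs at 85.6° with |RA| = 32.5, so A = (2.4934, 32.404). B is determined by |AB| = 50.2 and |BM| = 32.9 together: it lies at the intersection of circle(A, 50.2) and circle(M, 32.9). With |AM| = 59.588, the foot of the radical line on AM is 41.857 from A and the perpendicular offset is √(50.2² − 41.857²) = 27.713. Taking the right-of-AM solution: B = (22.549, -13.615).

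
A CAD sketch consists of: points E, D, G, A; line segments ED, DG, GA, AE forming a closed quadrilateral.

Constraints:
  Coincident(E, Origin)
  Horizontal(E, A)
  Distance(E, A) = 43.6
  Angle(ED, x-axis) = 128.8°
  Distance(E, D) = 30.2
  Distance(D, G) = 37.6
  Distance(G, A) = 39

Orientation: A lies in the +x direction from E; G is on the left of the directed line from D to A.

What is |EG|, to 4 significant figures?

34.73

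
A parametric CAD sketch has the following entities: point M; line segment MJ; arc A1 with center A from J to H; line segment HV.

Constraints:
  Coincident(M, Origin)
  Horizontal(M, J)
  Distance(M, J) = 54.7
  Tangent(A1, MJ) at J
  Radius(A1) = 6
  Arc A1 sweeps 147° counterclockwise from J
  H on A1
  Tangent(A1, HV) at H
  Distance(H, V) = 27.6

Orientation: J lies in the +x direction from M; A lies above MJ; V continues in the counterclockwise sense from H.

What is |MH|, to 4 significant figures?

59.01

M is at the origin; M and J share the same y with |MJ| = 54.7 and J on the +x side, so J = (54.70, 0.000). The tangent condition forces AJ to be normal to MJ, so A = J + (0, 6) = (54.70, 6.000). On A1, J sits at bearing -90° from A; a 147° counterclockwise sweep puts H at bearing 57°, so H = A + 6.0·(cos 57°, sin 57°) = (57.97, 11.03). Then |MH| = |H − M| = 59.01.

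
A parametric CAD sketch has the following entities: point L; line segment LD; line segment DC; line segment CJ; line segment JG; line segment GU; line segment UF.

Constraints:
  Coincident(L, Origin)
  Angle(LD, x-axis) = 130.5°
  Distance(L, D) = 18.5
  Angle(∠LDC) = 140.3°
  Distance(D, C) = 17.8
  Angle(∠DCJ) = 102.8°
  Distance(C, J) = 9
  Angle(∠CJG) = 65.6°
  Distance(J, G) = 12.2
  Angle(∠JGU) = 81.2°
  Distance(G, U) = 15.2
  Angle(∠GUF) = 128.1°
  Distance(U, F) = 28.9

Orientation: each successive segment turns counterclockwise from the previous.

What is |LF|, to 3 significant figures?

61.9

L is at the origin; LD runs at 130.5° with length 18.5, so D = (-12.0, 14.1). ∠LDC = 140.3° gives DC at 170° from the x-axis; with |DC| = 17.8, C = (-29.6, 17.1). ∠DCJ = 102.8° gives CJ at -113° from the x-axis; with |CJ| = 9.0, J = (-33.0, 8.79). ∠CJG = 65.6° gives JG at 1.80° from the x-axis; with |JG| = 12.2, G = (-20.8, 9.17). ∠JGU = 81.2° gives GU at 101° from the x-axis; with |GU| = 15.2, U = (-23.6, 24.1). ∠GUF = 128.1° gives UF at 152° from the x-axis; with |UF| = 28.9, F = (-49.3, 37.5). Then |LF| = |F − L| = 61.9.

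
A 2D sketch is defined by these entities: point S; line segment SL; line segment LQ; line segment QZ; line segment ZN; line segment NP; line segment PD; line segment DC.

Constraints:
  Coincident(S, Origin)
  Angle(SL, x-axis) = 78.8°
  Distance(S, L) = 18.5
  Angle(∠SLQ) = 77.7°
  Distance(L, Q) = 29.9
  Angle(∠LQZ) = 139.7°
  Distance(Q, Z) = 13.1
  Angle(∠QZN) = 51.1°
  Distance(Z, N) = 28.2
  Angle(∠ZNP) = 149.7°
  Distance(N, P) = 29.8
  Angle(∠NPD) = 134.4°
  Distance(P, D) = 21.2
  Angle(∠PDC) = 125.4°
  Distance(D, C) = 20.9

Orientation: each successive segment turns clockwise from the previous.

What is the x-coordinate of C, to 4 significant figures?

3.710

∠NPD = 134.4° gives PD at 91.40° from the x-axis; with |PD| = 21.2, D = (-13.03, 42.19). ∠PDC = 125.4° gives DC at 36.80° from the x-axis; with |DC| = 20.9, C = (3.710, 54.71). So C.x = 3.710.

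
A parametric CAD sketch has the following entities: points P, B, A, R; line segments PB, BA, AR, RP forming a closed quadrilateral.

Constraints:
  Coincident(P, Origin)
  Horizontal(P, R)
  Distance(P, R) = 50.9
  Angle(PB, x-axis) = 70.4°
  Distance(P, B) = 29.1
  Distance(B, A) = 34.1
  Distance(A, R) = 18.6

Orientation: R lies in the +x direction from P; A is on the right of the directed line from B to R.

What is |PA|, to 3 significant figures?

32.5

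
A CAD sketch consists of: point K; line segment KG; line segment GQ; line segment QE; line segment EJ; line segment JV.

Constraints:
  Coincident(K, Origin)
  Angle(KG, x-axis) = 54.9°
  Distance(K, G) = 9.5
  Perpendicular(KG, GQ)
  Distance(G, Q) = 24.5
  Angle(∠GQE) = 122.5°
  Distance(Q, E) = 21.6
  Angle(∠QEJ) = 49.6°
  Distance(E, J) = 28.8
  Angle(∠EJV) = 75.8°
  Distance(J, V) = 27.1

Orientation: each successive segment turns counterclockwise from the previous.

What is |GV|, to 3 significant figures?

20.8

∠QEJ = 49.6° gives EJ at -27.2° from the x-axis; with |EJ| = 28.8, J = (-8.94, 0.465). ∠EJV = 75.8° gives JV at 77.0° from the x-axis; with |JV| = 27.1, V = (-2.84, 26.9). Then |GV| = |V − G| = 20.8.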